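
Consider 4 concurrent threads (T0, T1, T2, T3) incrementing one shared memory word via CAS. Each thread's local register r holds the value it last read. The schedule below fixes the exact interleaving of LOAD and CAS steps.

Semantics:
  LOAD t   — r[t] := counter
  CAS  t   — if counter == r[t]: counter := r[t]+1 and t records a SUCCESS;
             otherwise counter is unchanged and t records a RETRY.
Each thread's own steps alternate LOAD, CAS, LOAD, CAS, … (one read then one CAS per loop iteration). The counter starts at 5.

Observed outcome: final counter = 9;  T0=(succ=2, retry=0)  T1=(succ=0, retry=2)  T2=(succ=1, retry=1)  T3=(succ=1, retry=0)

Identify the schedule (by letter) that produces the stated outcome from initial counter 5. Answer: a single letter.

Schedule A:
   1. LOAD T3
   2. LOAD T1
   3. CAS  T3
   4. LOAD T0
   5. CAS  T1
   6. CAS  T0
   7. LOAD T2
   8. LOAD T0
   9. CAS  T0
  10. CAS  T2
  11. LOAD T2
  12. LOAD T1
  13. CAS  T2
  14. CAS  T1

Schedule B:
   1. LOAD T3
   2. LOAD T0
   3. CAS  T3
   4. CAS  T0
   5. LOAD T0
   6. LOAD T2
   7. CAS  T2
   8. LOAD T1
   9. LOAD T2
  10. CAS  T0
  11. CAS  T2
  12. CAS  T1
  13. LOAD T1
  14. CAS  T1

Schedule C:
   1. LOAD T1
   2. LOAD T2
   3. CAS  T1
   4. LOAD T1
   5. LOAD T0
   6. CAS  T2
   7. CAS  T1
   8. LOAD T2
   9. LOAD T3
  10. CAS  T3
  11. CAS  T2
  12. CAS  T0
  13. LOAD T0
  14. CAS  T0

A

Tracing schedule A:
[1] T3.load  rd  (counter 5, T3.r 5)
[2] T1.load  rd  (counter 5, T1.r 5)
[3] T3.cas  hit  (counter 6, T3.r 5)
[4] T0.load  rd  (counter 6, T0.r 6)
[5] T1.cas  miss  (counter 6, T1.r 5)
[6] T0.cas  hit  (counter 7, T0.r 6)
[7] T2.load  rd  (counter 7, T2.r 7)
[8] T0.load  rd  (counter 7, T0.r 7)
[9] T0.cas  hit  (counter 8, T0.r 7)
[10] T2.cas  miss  (counter 8, T2.r 7)
[11] T2.load  rd  (counter 8, T2.r 8)
[12] T1.load  rd  (counter 8, T1.r 8)
[13] T2.cas  hit  (counter 9, T2.r 8)
[14] T1.cas  miss  (counter 9, T1.r 8)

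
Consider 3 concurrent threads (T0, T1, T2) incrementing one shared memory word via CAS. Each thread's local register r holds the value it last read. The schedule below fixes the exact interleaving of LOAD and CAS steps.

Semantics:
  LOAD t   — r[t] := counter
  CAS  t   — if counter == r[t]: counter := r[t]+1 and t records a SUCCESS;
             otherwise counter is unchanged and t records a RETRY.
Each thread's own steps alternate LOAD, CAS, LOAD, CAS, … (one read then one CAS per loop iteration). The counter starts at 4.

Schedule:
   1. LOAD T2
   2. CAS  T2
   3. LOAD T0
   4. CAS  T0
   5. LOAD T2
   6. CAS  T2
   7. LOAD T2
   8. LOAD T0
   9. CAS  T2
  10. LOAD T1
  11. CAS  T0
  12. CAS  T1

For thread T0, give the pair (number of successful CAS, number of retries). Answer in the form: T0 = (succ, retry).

T0 = (1, 1)

   1) LOAD T2:  M=4  r_T2=4
   2) CAS  T2:  M=5  r_T2=4 ✓
   3) LOAD T0:  M=5  r_T0=5
   4) CAS  T0:  M=6  r_T0=5 ✓
   5) LOAD T2:  M=6  r_T2=6
   6) CAS  T2:  M=7  r_T2=6 ✓
   7) LOAD T2:  M=7  r_T2=7
   8) LOAD T0:  M=7  r_T0=7
   9) CAS  T2:  M=8  r_T2=7 ✓
  10) LOAD T1:  M=8  r_T1=8
  11) CAS  T0:  M=8  r_T0=7 ✗
  12) CAS  T1:  M=9  r_T1=8 ✓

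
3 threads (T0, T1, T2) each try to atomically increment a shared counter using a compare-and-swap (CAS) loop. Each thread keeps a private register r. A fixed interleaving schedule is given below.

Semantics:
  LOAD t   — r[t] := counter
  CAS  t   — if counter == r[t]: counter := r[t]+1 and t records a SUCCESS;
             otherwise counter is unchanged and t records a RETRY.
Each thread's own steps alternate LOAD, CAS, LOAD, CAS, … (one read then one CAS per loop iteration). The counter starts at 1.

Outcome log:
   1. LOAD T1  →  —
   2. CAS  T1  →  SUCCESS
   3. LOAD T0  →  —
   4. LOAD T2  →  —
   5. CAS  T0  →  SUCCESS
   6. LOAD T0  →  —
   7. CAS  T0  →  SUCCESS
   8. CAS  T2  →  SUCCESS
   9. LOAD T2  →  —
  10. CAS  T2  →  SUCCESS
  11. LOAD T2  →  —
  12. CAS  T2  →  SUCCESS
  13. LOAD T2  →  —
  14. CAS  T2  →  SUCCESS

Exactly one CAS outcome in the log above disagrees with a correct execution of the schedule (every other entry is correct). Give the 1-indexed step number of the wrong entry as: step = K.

step = 8

Reference trace:
T1 LOAD — after: cnt=1, r=1 — load
T1 CAS — after: cnt=2, r=1 — ok
T0 LOAD — after: cnt=2, r=2 — load
T2 LOAD — after: cnt=2, r=2 — load
T0 CAS — after: cnt=3, r=2 — ok
T0 LOAD — after: cnt=3, r=3 — load
T0 CAS — after: cnt=4, r=3 — ok
T2 CAS — after: cnt=4, r=2 — retry
T2 LOAD — after: cnt=4, r=4 — load
T2 CAS — after: cnt=5, r=4 — ok
T2 LOAD — after: cnt=5, r=5 — load
T2 CAS — after: cnt=6, r=5 — ok
T2 LOAD — after: cnt=6, r=6 — load
T2 CAS — after: cnt=7, r=6 — ok
Log disagrees first at step 8.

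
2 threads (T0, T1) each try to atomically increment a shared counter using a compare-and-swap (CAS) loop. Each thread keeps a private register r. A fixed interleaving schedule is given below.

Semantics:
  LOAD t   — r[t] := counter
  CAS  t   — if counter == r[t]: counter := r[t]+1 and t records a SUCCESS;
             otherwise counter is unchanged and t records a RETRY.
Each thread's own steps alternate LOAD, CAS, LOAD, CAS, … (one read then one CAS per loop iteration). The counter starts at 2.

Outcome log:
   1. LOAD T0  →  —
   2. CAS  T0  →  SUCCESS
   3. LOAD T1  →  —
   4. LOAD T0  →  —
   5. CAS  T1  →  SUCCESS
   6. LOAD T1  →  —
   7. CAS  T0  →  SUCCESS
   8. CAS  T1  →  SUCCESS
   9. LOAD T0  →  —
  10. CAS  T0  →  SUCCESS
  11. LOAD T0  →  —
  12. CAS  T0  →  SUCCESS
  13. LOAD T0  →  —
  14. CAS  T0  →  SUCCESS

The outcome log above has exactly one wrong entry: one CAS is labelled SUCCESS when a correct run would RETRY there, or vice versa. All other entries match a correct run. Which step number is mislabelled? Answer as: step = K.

step = 7

Re-executing:
1. LOAD T0 → mem=2 r[T0]=2 [LOAD]
2. CAS T0 → mem=3 r[T0]=2 [OK]
3. LOAD T1 → mem=3 r[T1]=3 [LOAD]
4. LOAD T0 → mem=3 r[T0]=3 [LOAD]
5. CAS T1 → mem=4 r[T1]=3 [OK]
6. LOAD T1 → mem=4 r[T1]=4 [LOAD]
7. CAS T0 → mem=4 r[T0]=3 [RETRY]
8. CAS T1 → mem=5 r[T1]=4 [OK]
9. LOAD T0 → mem=5 r[T0]=5 [LOAD]
10. CAS T0 → mem=6 r[T0]=5 [OK]
11. LOAD T0 → mem=6 r[T0]=6 [LOAD]
12. CAS T0 → mem=7 r[T0]=6 [OK]
13. LOAD T0 → mem=7 r[T0]=7 [LOAD]
14. CAS T0 → mem=8 r[T0]=7 [OK]
Mismatch at 7.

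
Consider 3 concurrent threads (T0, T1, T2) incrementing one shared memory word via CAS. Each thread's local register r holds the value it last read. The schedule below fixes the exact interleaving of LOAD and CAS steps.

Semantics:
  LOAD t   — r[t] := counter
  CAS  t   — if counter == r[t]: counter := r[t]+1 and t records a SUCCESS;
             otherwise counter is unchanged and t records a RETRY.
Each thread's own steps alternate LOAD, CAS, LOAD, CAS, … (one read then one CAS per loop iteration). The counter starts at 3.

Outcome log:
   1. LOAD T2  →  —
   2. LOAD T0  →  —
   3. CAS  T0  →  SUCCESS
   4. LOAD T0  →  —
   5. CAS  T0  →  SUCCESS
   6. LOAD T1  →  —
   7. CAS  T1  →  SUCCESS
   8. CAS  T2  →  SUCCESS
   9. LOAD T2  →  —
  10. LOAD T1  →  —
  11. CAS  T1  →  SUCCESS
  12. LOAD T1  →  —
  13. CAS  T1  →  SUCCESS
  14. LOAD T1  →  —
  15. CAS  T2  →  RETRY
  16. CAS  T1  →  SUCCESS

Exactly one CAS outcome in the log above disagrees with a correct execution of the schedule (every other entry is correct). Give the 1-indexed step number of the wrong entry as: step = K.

Re-executing:
T2 LOAD — after: cnt=3, r=3 — load
T0 LOAD — after: cnt=3, r=3 — load
T0 CAS — after: cnt=4, r=3 — ok
T0 LOAD — after: cnt=4, r=4 — load
T0 CAS — after: cnt=5, r=4 — ok
T1 LOAD — after: cnt=5, r=5 — load
T1 CAS — after: cnt=6, r=5 — ok
T2 CAS — after: cnt=6, r=3 — retry
T2 LOAD — after: cnt=6, r=6 — load
T1 LOAD — after: cnt=6, r=6 — load
T1 CAS — after: cnt=7, r=6 — ok
T1 LOAD — after: cnt=7, r=7 — load
T1 CAS — after: cnt=8, r=7 — ok
T1 LOAD — after: cnt=8, r=8 — load
T2 CAS — after: cnt=8, r=6 — retry
T1 CAS — after: cnt=9, r=8 — ok
Log disagrees first at step 8.

step = 8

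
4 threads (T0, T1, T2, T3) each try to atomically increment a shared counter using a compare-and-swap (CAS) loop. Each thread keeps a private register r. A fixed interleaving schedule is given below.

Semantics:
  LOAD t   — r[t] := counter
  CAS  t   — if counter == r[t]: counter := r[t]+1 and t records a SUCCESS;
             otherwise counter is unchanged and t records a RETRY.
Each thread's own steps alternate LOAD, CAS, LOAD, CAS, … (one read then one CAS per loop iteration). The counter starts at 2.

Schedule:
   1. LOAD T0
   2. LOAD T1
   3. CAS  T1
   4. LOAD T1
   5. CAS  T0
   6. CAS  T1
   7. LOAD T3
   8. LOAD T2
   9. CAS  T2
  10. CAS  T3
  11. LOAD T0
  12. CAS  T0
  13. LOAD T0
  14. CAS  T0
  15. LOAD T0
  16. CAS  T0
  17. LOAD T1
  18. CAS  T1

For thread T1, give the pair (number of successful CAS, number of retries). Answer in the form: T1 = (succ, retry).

T1 = (3, 0)

1. LOAD T0 → mem=2 r[T0]=2 [LOAD]
2. LOAD T1 → mem=2 r[T1]=2 [LOAD]
3. CAS T1 → mem=3 r[T1]=2 [OK]
4. LOAD T1 → mem=3 r[T1]=3 [LOAD]
5. CAS T0 → mem=3 r[T0]=2 [RETRY]
6. CAS T1 → mem=4 r[T1]=3 [OK]
7. LOAD T3 → mem=4 r[T3]=4 [LOAD]
8. LOAD T2 → mem=4 r[T2]=4 [LOAD]
9. CAS T2 → mem=5 r[T2]=4 [OK]
10. CAS T3 → mem=5 r[T3]=4 [RETRY]
11. LOAD T0 → mem=5 r[T0]=5 [LOAD]
12. CAS T0 → mem=6 r[T0]=5 [OK]
13. LOAD T0 → mem=6 r[T0]=6 [LOAD]
14. CAS T0 → mem=7 r[T0]=6 [OK]
15. LOAD T0 → mem=7 r[T0]=7 [LOAD]
16. CAS T0 → mem=8 r[T0]=7 [OK]
17. LOAD T1 → mem=8 r[T1]=8 [LOAD]
18. CAS T1 → mem=9 r[T1]=8 [OK]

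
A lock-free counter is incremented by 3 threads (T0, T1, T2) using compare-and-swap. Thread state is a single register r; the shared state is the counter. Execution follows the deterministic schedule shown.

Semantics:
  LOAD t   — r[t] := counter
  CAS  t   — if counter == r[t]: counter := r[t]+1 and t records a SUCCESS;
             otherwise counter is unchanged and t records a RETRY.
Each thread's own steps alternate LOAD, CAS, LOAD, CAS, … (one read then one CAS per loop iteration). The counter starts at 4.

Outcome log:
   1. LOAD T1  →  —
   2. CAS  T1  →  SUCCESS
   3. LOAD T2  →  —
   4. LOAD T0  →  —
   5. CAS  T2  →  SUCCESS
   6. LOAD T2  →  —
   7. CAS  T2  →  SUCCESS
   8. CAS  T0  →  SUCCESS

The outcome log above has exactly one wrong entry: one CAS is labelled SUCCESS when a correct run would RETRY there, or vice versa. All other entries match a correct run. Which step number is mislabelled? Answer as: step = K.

step = 8

Correct run:
#1 T1 reads 4
#2 T1 CAS(4→5) writes; counter now 5
#3 T2 reads 5
#4 T0 reads 5
#5 T2 CAS(5→6) writes; counter now 6
#6 T2 reads 6
#7 T2 CAS(6→7) writes; counter now 7
#8 T0 CAS(5→6) fails; counter now 7
Log disagrees first at step 8.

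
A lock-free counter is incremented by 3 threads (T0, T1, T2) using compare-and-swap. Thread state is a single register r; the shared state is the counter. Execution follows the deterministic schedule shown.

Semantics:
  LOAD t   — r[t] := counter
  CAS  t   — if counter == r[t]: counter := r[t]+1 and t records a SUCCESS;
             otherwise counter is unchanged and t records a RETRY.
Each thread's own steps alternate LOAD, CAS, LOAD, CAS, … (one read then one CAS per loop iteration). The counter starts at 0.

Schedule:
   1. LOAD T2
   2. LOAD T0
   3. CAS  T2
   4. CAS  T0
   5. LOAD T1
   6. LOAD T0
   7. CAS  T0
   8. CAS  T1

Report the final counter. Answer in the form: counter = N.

counter = 2

[1] T2.load  rd  (counter 0, T2.r 0)
[2] T0.load  rd  (counter 0, T0.r 0)
[3] T2.cas  hit  (counter 1, T2.r 0)
[4] T0.cas  miss  (counter 1, T0.r 0)
[5] T1.load  rd  (counter 1, T1.r 1)
[6] T0.load  rd  (counter 1, T0.r 1)
[7] T0.cas  hit  (counter 2, T0.r 1)
[8] T1.cas  miss  (counter 2, T1.r 1)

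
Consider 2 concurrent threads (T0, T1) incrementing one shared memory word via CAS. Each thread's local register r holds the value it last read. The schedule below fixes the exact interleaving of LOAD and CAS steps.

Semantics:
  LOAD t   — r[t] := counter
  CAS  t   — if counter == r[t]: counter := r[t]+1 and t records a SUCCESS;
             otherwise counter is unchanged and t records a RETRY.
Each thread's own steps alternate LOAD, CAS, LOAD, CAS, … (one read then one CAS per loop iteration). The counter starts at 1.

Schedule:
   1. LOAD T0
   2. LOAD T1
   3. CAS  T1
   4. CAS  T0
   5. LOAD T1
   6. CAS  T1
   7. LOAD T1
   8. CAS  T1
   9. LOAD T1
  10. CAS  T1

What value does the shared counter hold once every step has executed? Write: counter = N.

T0 LOAD — after: cnt=1, r=1 — load
T1 LOAD — after: cnt=1, r=1 — load
T1 CAS — after: cnt=2, r=1 — ok
T0 CAS — after: cnt=2, r=1 — retry
T1 LOAD — after: cnt=2, r=2 — load
T1 CAS — after: cnt=3, r=2 — ok
T1 LOAD — after: cnt=3, r=3 — load
T1 CAS — after: cnt=4, r=3 — ok
T1 LOAD — after: cnt=4, r=4 — load
T1 CAS — after: cnt=5, r=4 — ok

counter = 5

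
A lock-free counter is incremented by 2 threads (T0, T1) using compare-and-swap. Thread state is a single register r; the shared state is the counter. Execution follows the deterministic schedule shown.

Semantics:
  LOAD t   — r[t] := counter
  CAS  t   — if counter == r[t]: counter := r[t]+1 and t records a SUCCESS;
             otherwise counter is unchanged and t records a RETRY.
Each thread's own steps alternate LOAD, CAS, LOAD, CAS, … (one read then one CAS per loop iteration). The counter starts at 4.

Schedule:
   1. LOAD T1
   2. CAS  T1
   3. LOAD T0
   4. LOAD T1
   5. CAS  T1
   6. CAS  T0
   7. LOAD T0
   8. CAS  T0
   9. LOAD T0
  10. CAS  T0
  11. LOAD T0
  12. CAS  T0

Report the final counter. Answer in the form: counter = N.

#1 T1 reads 4
#2 T1 CAS(4→5) writes; counter now 5
#3 T0 reads 5
#4 T1 reads 5
#5 T1 CAS(5→6) writes; counter now 6
#6 T0 CAS(5→6) fails; counter now 6
#7 T0 reads 6
#8 T0 CAS(6→7) writes; counter now 7
#9 T0 reads 7
#10 T0 CAS(7→8) writes; counter now 8
#11 T0 reads 8
#12 T0 CAS(8→9) writes; counter now 9

counter = 9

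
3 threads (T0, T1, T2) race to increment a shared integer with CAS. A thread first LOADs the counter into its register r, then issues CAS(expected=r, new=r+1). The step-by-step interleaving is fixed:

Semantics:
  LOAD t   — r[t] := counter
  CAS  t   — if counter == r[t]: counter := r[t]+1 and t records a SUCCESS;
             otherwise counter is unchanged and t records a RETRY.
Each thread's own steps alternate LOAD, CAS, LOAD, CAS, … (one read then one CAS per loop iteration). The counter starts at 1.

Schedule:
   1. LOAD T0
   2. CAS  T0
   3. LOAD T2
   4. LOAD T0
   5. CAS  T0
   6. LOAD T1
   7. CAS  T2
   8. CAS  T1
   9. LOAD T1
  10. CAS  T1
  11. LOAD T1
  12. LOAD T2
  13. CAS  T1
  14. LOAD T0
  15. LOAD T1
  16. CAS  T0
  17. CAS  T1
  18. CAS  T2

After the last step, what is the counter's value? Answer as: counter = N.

step 1: T0 LOAD ⇒ load; ctr=1 reg=1
step 2: T0 CAS ⇒ ok; ctr=2 reg=1
step 3: T2 LOAD ⇒ load; ctr=2 reg=2
step 4: T0 LOAD ⇒ load; ctr=2 reg=2
step 5: T0 CAS ⇒ ok; ctr=3 reg=2
step 6: T1 LOAD ⇒ load; ctr=3 reg=3
step 7: T2 CAS ⇒ retry; ctr=3 reg=2
step 8: T1 CAS ⇒ ok; ctr=4 reg=3
step 9: T1 LOAD ⇒ load; ctr=4 reg=4
step 10: T1 CAS ⇒ ok; ctr=5 reg=4
step 11: T1 LOAD ⇒ load; ctr=5 reg=5
step 12: T2 LOAD ⇒ load; ctr=5 reg=5
step 13: T1 CAS ⇒ ok; ctr=6 reg=5
step 14: T0 LOAD ⇒ load; ctr=6 reg=6
step 15: T1 LOAD ⇒ load; ctr=6 reg=6
step 16: T0 CAS ⇒ ok; ctr=7 reg=6
step 17: T1 CAS ⇒ retry; ctr=7 reg=6
step 18: T2 CAS ⇒ retry; ctr=7 reg=5

counter = 7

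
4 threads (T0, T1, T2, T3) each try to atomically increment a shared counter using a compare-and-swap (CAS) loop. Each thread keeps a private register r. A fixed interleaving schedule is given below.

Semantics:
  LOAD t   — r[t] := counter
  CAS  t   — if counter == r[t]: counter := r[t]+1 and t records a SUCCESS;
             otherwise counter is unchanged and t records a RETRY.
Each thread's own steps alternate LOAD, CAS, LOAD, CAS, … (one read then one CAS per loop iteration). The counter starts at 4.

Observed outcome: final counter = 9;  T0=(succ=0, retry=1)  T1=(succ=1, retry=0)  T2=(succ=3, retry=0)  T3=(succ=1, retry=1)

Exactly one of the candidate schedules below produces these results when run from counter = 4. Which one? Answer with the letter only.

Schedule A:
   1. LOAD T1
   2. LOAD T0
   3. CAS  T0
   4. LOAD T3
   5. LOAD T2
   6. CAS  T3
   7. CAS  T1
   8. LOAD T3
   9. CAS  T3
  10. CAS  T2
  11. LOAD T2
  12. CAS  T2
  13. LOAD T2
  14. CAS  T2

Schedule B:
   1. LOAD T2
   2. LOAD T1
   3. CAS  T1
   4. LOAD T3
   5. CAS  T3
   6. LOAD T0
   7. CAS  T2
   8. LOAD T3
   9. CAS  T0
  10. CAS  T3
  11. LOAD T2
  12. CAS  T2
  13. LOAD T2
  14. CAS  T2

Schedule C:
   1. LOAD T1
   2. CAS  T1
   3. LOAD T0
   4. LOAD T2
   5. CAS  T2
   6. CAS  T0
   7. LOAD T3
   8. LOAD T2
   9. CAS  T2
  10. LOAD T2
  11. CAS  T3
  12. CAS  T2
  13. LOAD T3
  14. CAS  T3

C

Simulating candidate C:
T1 LOAD — after: cnt=4, r=4 — load
T1 CAS — after: cnt=5, r=4 — ok
T0 LOAD — after: cnt=5, r=5 — load
T2 LOAD — after: cnt=5, r=5 — load
T2 CAS — after: cnt=6, r=5 — ok
T0 CAS — after: cnt=6, r=5 — retry
T3 LOAD — after: cnt=6, r=6 — load
T2 LOAD — after: cnt=6, r=6 — load
T2 CAS — after: cnt=7, r=6 — ok
T2 LOAD — after: cnt=7, r=7 — load
T3 CAS — after: cnt=7, r=6 — retry
T2 CAS — after: cnt=8, r=7 — ok
T3 LOAD — after: cnt=8, r=8 — load
T3 CAS — after: cnt=9, r=8 — ok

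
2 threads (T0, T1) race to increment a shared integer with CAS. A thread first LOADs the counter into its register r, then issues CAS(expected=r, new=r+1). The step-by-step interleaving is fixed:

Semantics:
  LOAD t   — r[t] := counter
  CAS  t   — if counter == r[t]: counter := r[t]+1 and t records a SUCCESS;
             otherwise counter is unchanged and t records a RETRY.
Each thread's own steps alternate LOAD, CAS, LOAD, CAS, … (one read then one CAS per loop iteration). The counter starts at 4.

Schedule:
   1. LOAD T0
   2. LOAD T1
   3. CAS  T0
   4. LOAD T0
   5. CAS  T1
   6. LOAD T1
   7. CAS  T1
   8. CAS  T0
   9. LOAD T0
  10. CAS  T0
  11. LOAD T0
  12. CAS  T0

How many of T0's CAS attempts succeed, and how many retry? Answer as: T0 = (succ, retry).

T0 LOAD — after: cnt=4, r=4 — load
T1 LOAD — after: cnt=4, r=4 — load
T0 CAS — after: cnt=5, r=4 — ok
T0 LOAD — after: cnt=5, r=5 — load
T1 CAS — after: cnt=5, r=4 — retry
T1 LOAD — after: cnt=5, r=5 — load
T1 CAS — after: cnt=6, r=5 — ok
T0 CAS — after: cnt=6, r=5 — retry
T0 LOAD — after: cnt=6, r=6 — load
T0 CAS — after: cnt=7, r=6 — ok
T0 LOAD — after: cnt=7, r=7 — load
T0 CAS — after: cnt=8, r=7 — ok

T0 = (3, 1)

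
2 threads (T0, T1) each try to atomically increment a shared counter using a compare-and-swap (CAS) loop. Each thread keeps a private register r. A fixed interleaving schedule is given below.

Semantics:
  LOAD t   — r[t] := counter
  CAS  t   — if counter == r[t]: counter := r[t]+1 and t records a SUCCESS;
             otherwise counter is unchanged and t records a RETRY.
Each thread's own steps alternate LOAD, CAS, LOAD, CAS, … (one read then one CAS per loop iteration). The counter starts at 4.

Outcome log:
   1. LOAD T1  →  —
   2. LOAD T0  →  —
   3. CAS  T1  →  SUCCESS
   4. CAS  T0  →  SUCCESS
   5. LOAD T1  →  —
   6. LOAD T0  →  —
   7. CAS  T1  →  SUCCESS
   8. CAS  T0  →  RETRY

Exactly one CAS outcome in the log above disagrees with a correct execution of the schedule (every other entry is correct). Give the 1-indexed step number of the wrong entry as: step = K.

Re-executing:
[1] T1.load  rd  (counter 4, T1.r 4)
[2] T0.load  rd  (counter 4, T0.r 4)
[3] T1.cas  hit  (counter 5, T1.r 4)
[4] T0.cas  miss  (counter 5, T0.r 4)
[5] T1.load  rd  (counter 5, T1.r 5)
[6] T0.load  rd  (counter 5, T0.r 5)
[7] T1.cas  hit  (counter 6, T1.r 5)
[8] T0.cas  miss  (counter 6, T0.r 5)
Log disagrees first at step 4.

step = 4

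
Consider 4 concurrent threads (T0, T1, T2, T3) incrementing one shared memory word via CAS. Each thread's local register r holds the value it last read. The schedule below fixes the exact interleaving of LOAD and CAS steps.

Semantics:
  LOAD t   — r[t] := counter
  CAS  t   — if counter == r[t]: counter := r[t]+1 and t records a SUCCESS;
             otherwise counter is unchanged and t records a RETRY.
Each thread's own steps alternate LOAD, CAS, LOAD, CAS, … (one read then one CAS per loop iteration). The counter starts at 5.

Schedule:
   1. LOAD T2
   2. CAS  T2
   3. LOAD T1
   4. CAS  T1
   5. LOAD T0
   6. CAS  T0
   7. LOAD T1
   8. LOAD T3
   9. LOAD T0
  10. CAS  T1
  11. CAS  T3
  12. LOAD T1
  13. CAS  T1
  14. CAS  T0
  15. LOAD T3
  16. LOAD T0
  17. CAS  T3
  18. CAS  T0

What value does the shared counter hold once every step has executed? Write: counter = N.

counter = 11

T2 LOAD — after: cnt=5, r=5 — load
T2 CAS — after: cnt=6, r=5 — ok
T1 LOAD — after: cnt=6, r=6 — load
T1 CAS — after: cnt=7, r=6 — ok
T0 LOAD — after: cnt=7, r=7 — load
T0 CAS — after: cnt=8, r=7 — ok
T1 LOAD — after: cnt=8, r=8 — load
T3 LOAD — after: cnt=8, r=8 — load
T0 LOAD — after: cnt=8, r=8 — load
T1 CAS — after: cnt=9, r=8 — ok
T3 CAS — after: cnt=9, r=8 — retry
T1 LOAD — after: cnt=9, r=9 — load
T1 CAS — after: cnt=10, r=9 — ok
T0 CAS — after: cnt=10, r=8 — retry
T3 LOAD — after: cnt=10, r=10 — load
T0 LOAD — after: cnt=10, r=10 — load
T3 CAS — after: cnt=11, r=10 — ok
T0 CAS — after: cnt=11, r=10 — retry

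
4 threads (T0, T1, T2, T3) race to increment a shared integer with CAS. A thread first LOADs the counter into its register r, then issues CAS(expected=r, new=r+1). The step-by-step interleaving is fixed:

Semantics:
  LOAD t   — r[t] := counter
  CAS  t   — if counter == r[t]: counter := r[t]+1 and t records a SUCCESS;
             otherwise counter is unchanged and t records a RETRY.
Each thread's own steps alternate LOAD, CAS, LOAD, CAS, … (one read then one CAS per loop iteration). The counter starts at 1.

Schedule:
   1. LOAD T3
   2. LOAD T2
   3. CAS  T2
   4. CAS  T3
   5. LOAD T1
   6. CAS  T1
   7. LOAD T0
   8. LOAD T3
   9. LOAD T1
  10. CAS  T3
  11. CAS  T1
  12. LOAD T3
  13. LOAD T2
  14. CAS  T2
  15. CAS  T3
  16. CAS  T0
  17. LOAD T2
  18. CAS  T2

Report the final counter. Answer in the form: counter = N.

counter = 6

   1) LOAD T3:  M=1  r_T3=1
   2) LOAD T2:  M=1  r_T2=1
   3) CAS  T2:  M=2  r_T2=1 ✓
   4) CAS  T3:  M=2  r_T3=1 ✗
   5) LOAD T1:  M=2  r_T1=2
   6) CAS  T1:  M=3  r_T1=2 ✓
   7) LOAD T0:  M=3  r_T0=3
   8) LOAD T3:  M=3  r_T3=3
   9) LOAD T1:  M=3  r_T1=3
  10) CAS  T3:  M=4  r_T3=3 ✓
  11) CAS  T1:  M=4  r_T1=3 ✗
  12) LOAD T3:  M=4  r_T3=4
  13) LOAD T2:  M=4  r_T2=4
  14) CAS  T2:  M=5  r_T2=4 ✓
  15) CAS  T3:  M=5  r_T3=4 ✗
  16) CAS  T0:  M=5  r_T0=3 ✗
  17) LOAD T2:  M=5  r_T2=5
  18) CAS  T2:  M=6  r_T2=5 ✓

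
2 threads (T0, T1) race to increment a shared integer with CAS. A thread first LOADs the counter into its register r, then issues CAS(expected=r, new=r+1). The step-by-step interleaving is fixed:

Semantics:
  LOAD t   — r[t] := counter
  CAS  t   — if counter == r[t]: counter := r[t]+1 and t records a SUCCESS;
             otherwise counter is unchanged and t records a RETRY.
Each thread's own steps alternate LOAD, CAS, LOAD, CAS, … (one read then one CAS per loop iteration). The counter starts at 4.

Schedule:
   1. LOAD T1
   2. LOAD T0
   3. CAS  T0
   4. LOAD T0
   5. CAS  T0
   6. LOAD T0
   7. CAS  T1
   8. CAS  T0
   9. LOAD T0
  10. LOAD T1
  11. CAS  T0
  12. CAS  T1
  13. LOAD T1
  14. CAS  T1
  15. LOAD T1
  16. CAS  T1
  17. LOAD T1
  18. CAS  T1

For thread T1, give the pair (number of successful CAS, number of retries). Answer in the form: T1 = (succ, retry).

1. LOAD T1 → mem=4 r[T1]=4 [LOAD]
2. LOAD T0 → mem=4 r[T0]=4 [LOAD]
3. CAS T0 → mem=5 r[T0]=4 [OK]
4. LOAD T0 → mem=5 r[T0]=5 [LOAD]
5. CAS T0 → mem=6 r[T0]=5 [OK]
6. LOAD T0 → mem=6 r[T0]=6 [LOAD]
7. CAS T1 → mem=6 r[T1]=4 [RETRY]
8. CAS T0 → mem=7 r[T0]=6 [OK]
9. LOAD T0 → mem=7 r[T0]=7 [LOAD]
10. LOAD T1 → mem=7 r[T1]=7 [LOAD]
11. CAS T0 → mem=8 r[T0]=7 [OK]
12. CAS T1 → mem=8 r[T1]=7 [RETRY]
13. LOAD T1 → mem=8 r[T1]=8 [LOAD]
14. CAS T1 → mem=9 r[T1]=8 [OK]
15. LOAD T1 → mem=9 r[T1]=9 [LOAD]
16. CAS T1 → mem=10 r[T1]=9 [OK]
17. LOAD T1 → mem=10 r[T1]=10 [LOAD]
18. CAS T1 → mem=11 r[T1]=10 [OK]

T1 = (3, 2)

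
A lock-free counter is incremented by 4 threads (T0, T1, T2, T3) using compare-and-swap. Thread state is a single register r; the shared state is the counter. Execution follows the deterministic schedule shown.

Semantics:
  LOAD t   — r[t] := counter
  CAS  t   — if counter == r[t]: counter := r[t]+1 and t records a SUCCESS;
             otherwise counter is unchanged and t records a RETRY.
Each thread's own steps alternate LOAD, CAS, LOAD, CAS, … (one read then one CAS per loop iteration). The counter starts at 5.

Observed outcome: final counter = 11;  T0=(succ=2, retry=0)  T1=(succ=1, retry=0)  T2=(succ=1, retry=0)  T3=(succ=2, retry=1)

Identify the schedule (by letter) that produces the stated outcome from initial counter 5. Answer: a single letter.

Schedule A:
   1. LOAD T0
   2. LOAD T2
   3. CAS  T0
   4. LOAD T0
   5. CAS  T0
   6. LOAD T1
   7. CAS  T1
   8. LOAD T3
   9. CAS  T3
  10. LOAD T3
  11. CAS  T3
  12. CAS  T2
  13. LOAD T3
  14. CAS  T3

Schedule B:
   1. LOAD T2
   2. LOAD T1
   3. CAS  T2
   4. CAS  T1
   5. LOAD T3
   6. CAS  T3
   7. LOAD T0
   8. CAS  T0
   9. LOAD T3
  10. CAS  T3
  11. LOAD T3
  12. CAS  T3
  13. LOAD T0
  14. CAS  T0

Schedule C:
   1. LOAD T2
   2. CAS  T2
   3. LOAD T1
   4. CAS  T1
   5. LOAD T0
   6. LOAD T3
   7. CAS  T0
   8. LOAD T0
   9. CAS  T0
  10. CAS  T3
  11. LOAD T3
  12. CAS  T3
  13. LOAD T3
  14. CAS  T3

Simulating candidate C:
   1) LOAD T2:  M=5  r_T2=5
   2) CAS  T2:  M=6  r_T2=5 ✓
   3) LOAD T1:  M=6  r_T1=6
   4) CAS  T1:  M=7  r_T1=6 ✓
   5) LOAD T0:  M=7  r_T0=7
   6) LOAD T3:  M=7  r_T3=7
   7) CAS  T0:  M=8  r_T0=7 ✓
   8) LOAD T0:  M=8  r_T0=8
   9) CAS  T0:  M=9  r_T0=8 ✓
  10) CAS  T3:  M=9  r_T3=7 ✗
  11) LOAD T3:  M=9  r_T3=9
  12) CAS  T3:  M=10  r_T3=9 ✓
  13) LOAD T3:  M=10  r_T3=10
  14) CAS  T3:  M=11  r_T3=10 ✓

C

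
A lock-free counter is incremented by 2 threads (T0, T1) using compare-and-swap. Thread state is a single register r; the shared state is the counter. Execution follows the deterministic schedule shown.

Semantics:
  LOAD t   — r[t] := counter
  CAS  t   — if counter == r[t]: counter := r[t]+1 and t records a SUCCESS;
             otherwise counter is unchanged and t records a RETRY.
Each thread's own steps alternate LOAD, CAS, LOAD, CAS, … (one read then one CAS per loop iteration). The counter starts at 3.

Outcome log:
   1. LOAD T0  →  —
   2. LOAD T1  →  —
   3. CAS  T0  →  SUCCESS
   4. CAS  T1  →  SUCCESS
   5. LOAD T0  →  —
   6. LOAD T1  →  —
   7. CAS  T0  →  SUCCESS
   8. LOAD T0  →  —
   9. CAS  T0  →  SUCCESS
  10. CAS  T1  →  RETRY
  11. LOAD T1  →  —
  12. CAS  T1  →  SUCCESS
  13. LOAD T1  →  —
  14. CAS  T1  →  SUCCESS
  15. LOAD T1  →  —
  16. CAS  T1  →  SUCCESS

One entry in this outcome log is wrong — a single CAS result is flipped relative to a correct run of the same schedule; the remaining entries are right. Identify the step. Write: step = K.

step = 4

Reference trace:
#1 T0 reads 3
#2 T1 reads 3
#3 T0 CAS(3→4) writes; counter now 4
#4 T1 CAS(3→4) fails; counter now 4
#5 T0 reads 4
#6 T1 reads 4
#7 T0 CAS(4→5) writes; counter now 5
#8 T0 reads 5
#9 T0 CAS(5→6) writes; counter now 6
#10 T1 CAS(4→5) fails; counter now 6
#11 T1 reads 6
#12 T1 CAS(6→7) writes; counter now 7
#13 T1 reads 7
#14 T1 CAS(7→8) writes; counter now 8
#15 T1 reads 8
#16 T1 CAS(8→9) writes; counter now 9
Flip is step 4.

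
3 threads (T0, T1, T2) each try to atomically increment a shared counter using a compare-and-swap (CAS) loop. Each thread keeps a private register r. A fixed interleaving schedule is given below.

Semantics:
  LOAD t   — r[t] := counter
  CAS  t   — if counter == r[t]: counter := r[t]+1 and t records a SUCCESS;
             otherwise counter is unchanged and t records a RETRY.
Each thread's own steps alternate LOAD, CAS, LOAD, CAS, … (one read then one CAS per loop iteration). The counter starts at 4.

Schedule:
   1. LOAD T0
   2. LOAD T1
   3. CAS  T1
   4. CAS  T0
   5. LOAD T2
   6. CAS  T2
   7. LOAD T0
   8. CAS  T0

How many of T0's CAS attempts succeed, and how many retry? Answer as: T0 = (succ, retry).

1. LOAD T0 → mem=4 r[T0]=4 [LOAD]
2. LOAD T1 → mem=4 r[T1]=4 [LOAD]
3. CAS T1 → mem=5 r[T1]=4 [OK]
4. CAS T0 → mem=5 r[T0]=4 [RETRY]
5. LOAD T2 → mem=5 r[T2]=5 [LOAD]
6. CAS T2 → mem=6 r[T2]=5 [OK]
7. LOAD T0 → mem=6 r[T0]=6 [LOAD]
8. CAS T0 → mem=7 r[T0]=6 [OK]

T0 = (1, 1)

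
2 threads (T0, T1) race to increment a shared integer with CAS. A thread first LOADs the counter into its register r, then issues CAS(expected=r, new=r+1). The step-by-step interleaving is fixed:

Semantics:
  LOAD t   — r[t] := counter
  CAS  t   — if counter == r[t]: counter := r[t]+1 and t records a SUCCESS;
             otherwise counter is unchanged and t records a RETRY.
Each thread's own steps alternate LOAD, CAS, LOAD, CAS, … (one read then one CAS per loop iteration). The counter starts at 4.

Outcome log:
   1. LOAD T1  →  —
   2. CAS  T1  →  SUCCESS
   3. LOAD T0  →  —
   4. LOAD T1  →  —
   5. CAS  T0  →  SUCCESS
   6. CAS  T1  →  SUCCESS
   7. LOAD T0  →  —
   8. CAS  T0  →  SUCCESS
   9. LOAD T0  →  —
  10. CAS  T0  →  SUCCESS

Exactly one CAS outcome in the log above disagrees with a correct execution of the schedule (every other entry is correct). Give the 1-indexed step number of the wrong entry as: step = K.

step = 6

Re-executing:
[1] T1.load  rd  (counter 4, T1.r 4)
[2] T1.cas  hit  (counter 5, T1.r 4)
[3] T0.load  rd  (counter 5, T0.r 5)
[4] T1.load  rd  (counter 5, T1.r 5)
[5] T0.cas  hit  (counter 6, T0.r 5)
[6] T1.cas  miss  (counter 6, T1.r 5)
[7] T0.load  rd  (counter 6, T0.r 6)
[8] T0.cas  hit  (counter 7, T0.r 6)
[9] T0.load  rd  (counter 7, T0.r 7)
[10] T0.cas  hit  (counter 8, T0.r 7)
Flip is step 6.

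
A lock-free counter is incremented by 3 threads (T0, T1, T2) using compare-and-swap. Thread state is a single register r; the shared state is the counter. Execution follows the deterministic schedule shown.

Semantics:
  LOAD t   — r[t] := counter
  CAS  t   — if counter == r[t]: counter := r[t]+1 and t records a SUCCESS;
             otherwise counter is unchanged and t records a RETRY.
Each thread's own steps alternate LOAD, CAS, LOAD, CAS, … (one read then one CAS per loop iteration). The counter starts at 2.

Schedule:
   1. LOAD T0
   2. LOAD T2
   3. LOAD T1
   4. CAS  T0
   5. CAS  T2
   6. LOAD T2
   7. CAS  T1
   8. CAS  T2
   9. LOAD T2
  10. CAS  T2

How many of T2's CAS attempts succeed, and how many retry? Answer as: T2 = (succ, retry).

[1] T0.load  rd  (counter 2, T0.r 2)
[2] T2.load  rd  (counter 2, T2.r 2)
[3] T1.load  rd  (counter 2, T1.r 2)
[4] T0.cas  hit  (counter 3, T0.r 2)
[5] T2.cas  miss  (counter 3, T2.r 2)
[6] T2.load  rd  (counter 3, T2.r 3)
[7] T1.cas  miss  (counter 3, T1.r 2)
[8] T2.cas  hit  (counter 4, T2.r 3)
[9] T2.load  rd  (counter 4, T2.r 4)
[10] T2.cas  hit  (counter 5, T2.r 4)

T2 = (2, 1)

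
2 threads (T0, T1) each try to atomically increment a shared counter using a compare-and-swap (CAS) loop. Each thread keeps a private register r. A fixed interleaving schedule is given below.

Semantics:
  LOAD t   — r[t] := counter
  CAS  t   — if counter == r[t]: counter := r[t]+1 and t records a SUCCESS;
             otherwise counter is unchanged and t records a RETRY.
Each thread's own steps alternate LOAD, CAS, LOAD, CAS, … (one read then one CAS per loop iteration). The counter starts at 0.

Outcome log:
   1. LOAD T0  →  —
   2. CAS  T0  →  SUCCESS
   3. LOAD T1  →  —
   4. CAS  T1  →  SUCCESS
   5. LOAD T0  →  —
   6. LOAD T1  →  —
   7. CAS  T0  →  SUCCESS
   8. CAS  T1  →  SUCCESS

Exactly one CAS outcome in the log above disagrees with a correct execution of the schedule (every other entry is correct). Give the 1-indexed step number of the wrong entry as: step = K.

step = 8

Reference trace:
1. LOAD T0 → mem=0 r[T0]=0 [LOAD]
2. CAS T0 → mem=1 r[T0]=0 [OK]
3. LOAD T1 → mem=1 r[T1]=1 [LOAD]
4. CAS T1 → mem=2 r[T1]=1 [OK]
5. LOAD T0 → mem=2 r[T0]=2 [LOAD]
6. LOAD T1 → mem=2 r[T1]=2 [LOAD]
7. CAS T0 → mem=3 r[T0]=2 [OK]
8. CAS T1 → mem=3 r[T1]=2 [RETRY]
Log disagrees first at step 8.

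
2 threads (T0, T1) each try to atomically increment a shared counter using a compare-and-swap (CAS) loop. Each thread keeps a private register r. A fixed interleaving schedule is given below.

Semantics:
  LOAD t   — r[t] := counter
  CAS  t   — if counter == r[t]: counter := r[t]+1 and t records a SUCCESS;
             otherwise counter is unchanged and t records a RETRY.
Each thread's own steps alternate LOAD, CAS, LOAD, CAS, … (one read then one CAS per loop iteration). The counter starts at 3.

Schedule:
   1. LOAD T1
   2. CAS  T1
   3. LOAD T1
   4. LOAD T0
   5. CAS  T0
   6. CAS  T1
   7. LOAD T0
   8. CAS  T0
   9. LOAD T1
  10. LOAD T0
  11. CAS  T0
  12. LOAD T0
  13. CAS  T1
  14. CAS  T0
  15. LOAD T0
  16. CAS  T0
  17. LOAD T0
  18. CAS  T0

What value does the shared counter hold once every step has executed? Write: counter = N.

T1 LOAD — after: cnt=3, r=3 — load
T1 CAS — after: cnt=4, r=3 — ok
T1 LOAD — after: cnt=4, r=4 — load
T0 LOAD — after: cnt=4, r=4 — load
T0 CAS — after: cnt=5, r=4 — ok
T1 CAS — after: cnt=5, r=4 — retry
T0 LOAD — after: cnt=5, r=5 — load
T0 CAS — after: cnt=6, r=5 — ok
T1 LOAD — after: cnt=6, r=6 — load
T0 LOAD — after: cnt=6, r=6 — load
T0 CAS — after: cnt=7, r=6 — ok
T0 LOAD — after: cnt=7, r=7 — load
T1 CAS — after: cnt=7, r=6 — retry
T0 CAS — after: cnt=8, r=7 — ok
T0 LOAD — after: cnt=8, r=8 — load
T0 CAS — after: cnt=9, r=8 — ok
T0 LOAD — after: cnt=9, r=9 — load
T0 CAS — after: cnt=10, r=9 — ok

counter = 10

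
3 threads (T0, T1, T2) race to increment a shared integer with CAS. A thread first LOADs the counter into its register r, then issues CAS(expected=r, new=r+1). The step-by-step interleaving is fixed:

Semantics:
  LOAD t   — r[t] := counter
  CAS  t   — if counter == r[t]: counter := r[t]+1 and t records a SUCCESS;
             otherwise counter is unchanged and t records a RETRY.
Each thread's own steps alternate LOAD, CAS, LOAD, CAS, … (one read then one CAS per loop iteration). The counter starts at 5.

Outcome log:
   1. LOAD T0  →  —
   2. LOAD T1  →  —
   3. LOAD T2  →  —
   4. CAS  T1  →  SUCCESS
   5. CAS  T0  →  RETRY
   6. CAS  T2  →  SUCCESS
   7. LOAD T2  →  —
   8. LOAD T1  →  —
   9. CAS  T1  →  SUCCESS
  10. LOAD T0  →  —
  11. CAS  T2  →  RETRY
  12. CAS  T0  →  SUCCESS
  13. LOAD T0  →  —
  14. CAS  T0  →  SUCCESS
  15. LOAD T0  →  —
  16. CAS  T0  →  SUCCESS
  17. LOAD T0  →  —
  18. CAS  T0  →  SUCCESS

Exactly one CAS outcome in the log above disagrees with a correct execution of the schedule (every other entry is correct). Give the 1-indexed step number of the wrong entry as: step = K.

step = 6

Correct run:
   1) LOAD T0:  M=5  r_T0=5
   2) LOAD T1:  M=5  r_T1=5
   3) LOAD T2:  M=5  r_T2=5
   4) CAS  T1:  M=6  r_T1=5 ✓
   5) CAS  T0:  M=6  r_T0=5 ✗
   6) CAS  T2:  M=6  r_T2=5 ✗
   7) LOAD T2:  M=6  r_T2=6
   8) LOAD T1:  M=6  r_T1=6
   9) CAS  T1:  M=7  r_T1=6 ✓
  10) LOAD T0:  M=7  r_T0=7
  11) CAS  T2:  M=7  r_T2=6 ✗
  12) CAS  T0:  M=8  r_T0=7 ✓
  13) LOAD T0:  M=8  r_T0=8
  14) CAS  T0:  M=9  r_T0=8 ✓
  15) LOAD T0:  M=9  r_T0=9
  16) CAS  T0:  M=10  r_T0=9 ✓
  17) LOAD T0:  M=10  r_T0=10
  18) CAS  T0:  M=11  r_T0=10 ✓
Log disagrees first at step 6.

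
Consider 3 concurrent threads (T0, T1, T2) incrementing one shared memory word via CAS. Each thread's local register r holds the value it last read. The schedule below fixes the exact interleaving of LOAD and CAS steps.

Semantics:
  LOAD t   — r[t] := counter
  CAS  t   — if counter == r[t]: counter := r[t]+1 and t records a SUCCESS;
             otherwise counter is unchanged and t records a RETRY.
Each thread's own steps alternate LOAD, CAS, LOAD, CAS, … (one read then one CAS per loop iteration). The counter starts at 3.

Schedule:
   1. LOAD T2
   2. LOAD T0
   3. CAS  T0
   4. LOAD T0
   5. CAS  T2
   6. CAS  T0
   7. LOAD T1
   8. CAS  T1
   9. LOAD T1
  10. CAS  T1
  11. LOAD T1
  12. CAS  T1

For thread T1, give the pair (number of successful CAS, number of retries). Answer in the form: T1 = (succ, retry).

T1 = (3, 0)

step 1: T2 LOAD ⇒ load; ctr=3 reg=3
step 2: T0 LOAD ⇒ load; ctr=3 reg=3
step 3: T0 CAS ⇒ ok; ctr=4 reg=3
step 4: T0 LOAD ⇒ load; ctr=4 reg=4
step 5: T2 CAS ⇒ retry; ctr=4 reg=3
step 6: T0 CAS ⇒ ok; ctr=5 reg=4
step 7: T1 LOAD ⇒ load; ctr=5 reg=5
step 8: T1 CAS ⇒ ok; ctr=6 reg=5
step 9: T1 LOAD ⇒ load; ctr=6 reg=6
step 10: T1 CAS ⇒ ok; ctr=7 reg=6
step 11: T1 LOAD ⇒ load; ctr=7 reg=7
step 12: T1 CAS ⇒ ok; ctr=8 reg=7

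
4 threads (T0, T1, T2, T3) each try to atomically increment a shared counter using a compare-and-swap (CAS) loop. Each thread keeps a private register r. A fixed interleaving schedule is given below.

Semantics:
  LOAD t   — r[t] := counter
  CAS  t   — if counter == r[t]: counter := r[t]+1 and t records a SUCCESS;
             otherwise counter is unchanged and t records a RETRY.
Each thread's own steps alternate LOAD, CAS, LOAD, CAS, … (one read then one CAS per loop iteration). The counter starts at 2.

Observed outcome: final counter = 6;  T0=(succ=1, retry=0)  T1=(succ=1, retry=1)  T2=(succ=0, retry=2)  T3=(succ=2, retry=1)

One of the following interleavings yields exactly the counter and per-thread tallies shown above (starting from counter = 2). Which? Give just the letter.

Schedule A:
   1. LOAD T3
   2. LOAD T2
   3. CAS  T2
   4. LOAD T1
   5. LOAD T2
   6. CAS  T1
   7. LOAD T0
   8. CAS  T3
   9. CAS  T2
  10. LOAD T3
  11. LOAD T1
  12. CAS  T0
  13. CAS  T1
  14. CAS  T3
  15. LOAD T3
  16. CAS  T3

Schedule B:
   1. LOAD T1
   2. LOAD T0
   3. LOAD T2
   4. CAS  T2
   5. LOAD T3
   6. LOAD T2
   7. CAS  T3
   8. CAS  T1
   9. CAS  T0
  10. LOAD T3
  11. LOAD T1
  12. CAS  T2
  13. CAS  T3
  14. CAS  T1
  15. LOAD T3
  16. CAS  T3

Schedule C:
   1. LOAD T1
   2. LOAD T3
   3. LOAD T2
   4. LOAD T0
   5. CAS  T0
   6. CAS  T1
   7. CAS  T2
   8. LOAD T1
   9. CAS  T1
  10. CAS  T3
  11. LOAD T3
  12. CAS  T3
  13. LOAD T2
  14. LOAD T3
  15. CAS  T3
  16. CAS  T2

C

Tracing schedule C:
[1] T1.load  rd  (counter 2, T1.r 2)
[2] T3.load  rd  (counter 2, T3.r 2)
[3] T2.load  rd  (counter 2, T2.r 2)
[4] T0.load  rd  (counter 2, T0.r 2)
[5] T0.cas  hit  (counter 3, T0.r 2)
[6] T1.cas  miss  (counter 3, T1.r 2)
[7] T2.cas  miss  (counter 3, T2.r 2)
[8] T1.load  rd  (counter 3, T1.r 3)
[9] T1.cas  hit  (counter 4, T1.r 3)
[10] T3.cas  miss  (counter 4, T3.r 2)
[11] T3.load  rd  (counter 4, T3.r 4)
[12] T3.cas  hit  (counter 5, T3.r 4)
[13] T2.load  rd  (counter 5, T2.r 5)
[14] T3.load  rd  (counter 5, T3.r 5)
[15] T3.cas  hit  (counter 6, T3.r 5)
[16] T2.cas  miss  (counter 6, T2.r 5)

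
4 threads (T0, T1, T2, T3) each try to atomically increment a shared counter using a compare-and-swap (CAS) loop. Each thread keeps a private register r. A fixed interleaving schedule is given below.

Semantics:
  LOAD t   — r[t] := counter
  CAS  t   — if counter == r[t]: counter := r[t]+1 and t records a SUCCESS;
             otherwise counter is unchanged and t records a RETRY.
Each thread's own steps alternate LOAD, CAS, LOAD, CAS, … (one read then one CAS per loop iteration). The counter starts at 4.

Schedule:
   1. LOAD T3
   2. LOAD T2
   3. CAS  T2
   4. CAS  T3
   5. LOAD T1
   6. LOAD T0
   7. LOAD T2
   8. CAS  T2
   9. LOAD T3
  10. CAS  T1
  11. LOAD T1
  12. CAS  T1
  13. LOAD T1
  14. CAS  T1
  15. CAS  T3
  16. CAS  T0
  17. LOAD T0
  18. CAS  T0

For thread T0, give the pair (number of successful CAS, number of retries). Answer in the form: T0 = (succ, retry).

T0 = (1, 1)

step 1: T3 LOAD ⇒ load; ctr=4 reg=4
step 2: T2 LOAD ⇒ load; ctr=4 reg=4
step 3: T2 CAS ⇒ ok; ctr=5 reg=4
step 4: T3 CAS ⇒ retry; ctr=5 reg=4
step 5: T1 LOAD ⇒ load; ctr=5 reg=5
step 6: T0 LOAD ⇒ load; ctr=5 reg=5
step 7: T2 LOAD ⇒ load; ctr=5 reg=5
step 8: T2 CAS ⇒ ok; ctr=6 reg=5
step 9: T3 LOAD ⇒ load; ctr=6 reg=6
step 10: T1 CAS ⇒ retry; ctr=6 reg=5
step 11: T1 LOAD ⇒ load; ctr=6 reg=6
step 12: T1 CAS ⇒ ok; ctr=7 reg=6
step 13: T1 LOAD ⇒ load; ctr=7 reg=7
step 14: T1 CAS ⇒ ok; ctr=8 reg=7
step 15: T3 CAS ⇒ retry; ctr=8 reg=6
step 16: T0 CAS ⇒ retry; ctr=8 reg=5
step 17: T0 LOAD ⇒ load; ctr=8 reg=8
step 18: T0 CAS ⇒ ok; ctr=9 reg=8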